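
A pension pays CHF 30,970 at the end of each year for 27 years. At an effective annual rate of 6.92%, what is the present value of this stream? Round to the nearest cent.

CHF 374,050.78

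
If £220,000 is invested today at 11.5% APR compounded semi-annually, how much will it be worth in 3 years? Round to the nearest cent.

With 2 periods per year: i = 0.0575, n = 6.
FV = 220,000 × (1 + 0.0575)^6 = 307,684.0171

£307,684.02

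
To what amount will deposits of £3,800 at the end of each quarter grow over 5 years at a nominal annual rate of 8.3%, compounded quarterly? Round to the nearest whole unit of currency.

i = 0.083/4 = 0.02075 per quarter; n = 5·4 = 20.
FV = PMT · [(1+i)^n − 1] / i = 3800 · 24.479657 = 93,022.6966

£93,023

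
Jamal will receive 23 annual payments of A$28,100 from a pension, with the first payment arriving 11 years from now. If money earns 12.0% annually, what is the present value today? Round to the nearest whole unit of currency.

A$69,832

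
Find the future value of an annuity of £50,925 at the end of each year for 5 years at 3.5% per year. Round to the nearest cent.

£273,083.57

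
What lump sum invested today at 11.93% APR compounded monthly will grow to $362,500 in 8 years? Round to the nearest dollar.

With 12 periods per year: i = 0.00994167, n = 96.
PV = FV·(1+i)^(−n) = 362,500 × 0.386862 = 140,237.5018

$140,238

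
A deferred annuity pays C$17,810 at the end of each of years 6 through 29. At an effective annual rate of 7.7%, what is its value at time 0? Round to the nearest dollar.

PV at t=5 (ordinary 24-year annuity): 17810 × a(24|0.077) = 17810 × 10.797576 = 192,304.8335
Discount back 5 years: 192,304.8335 × (1+0.077)^(−5) = 192,304.8335 × 0.690115 = 132,712.4552

C$132,712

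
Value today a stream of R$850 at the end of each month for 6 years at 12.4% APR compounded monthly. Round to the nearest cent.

R$43,018.75

With 12 periods per year: i = 0.0103333, n = 72.
PV = PMT · [1 − (1+i)^(−n)] / i = 850 · 50.610295 = 43,018.7504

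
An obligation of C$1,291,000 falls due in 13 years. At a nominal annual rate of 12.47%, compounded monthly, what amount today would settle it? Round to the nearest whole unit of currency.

C$257,350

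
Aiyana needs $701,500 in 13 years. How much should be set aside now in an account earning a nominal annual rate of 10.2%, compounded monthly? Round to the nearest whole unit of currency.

With 12 periods per year: i = 0.0085, n = 156.
Discount factor = (1+0.0085)^(−156) = 0.267029; PV = 701,500 × 0.267029 = 187,321.1769

$187,321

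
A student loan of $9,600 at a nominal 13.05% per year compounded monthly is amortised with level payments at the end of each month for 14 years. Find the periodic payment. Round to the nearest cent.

$124.66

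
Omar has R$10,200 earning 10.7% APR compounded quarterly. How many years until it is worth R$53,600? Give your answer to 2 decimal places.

Periodic rate i = 0.107/4 = 0.02675.
n = ln(53600/10200) / ln(1+0.02675) = ln(5.25490) / 0.026398 = 62.8507 quarters
= 62.8507/4 years

15.71 years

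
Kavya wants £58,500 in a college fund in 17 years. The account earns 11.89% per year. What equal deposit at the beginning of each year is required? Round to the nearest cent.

£1,080.70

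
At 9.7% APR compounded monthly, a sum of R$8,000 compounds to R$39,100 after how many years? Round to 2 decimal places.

16.42 years

Periodic rate i = 0.097/12 = 0.00808333.
n = ln(39100/8000) / ln(1+0.00808333) = ln(4.88750) / 0.008051 = 197.0827 months
= 197.0827/12 years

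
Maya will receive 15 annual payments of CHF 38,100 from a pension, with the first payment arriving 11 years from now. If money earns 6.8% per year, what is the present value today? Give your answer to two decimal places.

CHF 182,027.14

PV at t=10 (ordinary 15-year annuity): 38100 × a(15|0.068) = 38100 × 9.224094 = 351,437.9655
Discount back 10 years: 351,437.9655 × (1+0.068)^(−10) = 351,437.9655 × 0.517950 = 182,027.1415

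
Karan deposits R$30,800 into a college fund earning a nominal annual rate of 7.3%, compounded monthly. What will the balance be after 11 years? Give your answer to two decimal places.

R$68,585.57

With 12 periods per year: i = 0.00608333, n = 132.
30,800 × (1+0.00608333)^132 = 30,800 × 2.226804 = 68,585.5652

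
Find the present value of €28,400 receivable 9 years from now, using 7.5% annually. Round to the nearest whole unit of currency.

Discount factor = (1+0.075)^(−9) = 0.521583; PV = 28,400 × 0.521583 = 14,812.9706

€14,813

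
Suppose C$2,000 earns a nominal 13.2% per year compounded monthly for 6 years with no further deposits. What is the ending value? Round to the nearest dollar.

C$4,397

Periodic rate i = 0.132/12 = 0.011; n = 6 × 12 = 72 periods.
2,000 × (1+0.011)^72 = 2,000 × 2.198281 = 4,396.5620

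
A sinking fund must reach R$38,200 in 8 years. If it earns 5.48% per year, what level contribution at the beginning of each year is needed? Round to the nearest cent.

R$3,727.93

PMT = 38200 / ( [(1+0.0548)^8 − 1] / 0.0548 × (1+i) ) = 38200 / 10.246970 = 3,727.9314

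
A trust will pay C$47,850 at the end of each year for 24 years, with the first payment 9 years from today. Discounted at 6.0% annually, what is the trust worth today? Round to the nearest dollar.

PV at t=8 (ordinary 24-year annuity): 47850 × a(24|0.06) = 47850 × 12.550358 = 600,534.6077
PV₀ = 600,534.6077 / (1+0.06)^8 = 600,534.6077 / 1.593848 = 376,782.8423

C$376,783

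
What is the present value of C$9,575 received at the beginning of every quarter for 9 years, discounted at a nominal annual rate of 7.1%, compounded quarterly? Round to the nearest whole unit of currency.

C$257,604

i = 0.071/4 = 0.01775 per quarter; n = 9·4 = 36.
PV = 9575 × [1 − (1+0.01775)^(−36)] / 0.01775 × (1+i) = 9575 × 26.903768 = 257,603.5740
Payments are at the start of each period, so multiply by (1+i).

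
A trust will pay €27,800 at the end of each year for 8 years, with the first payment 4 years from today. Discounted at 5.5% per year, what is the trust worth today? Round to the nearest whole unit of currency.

PV at t=3 (ordinary 8-year annuity): 27800 × a(8|0.055) = 27800 × 6.334566 = 176,100.9345
Discount back 3 years: 176,100.9345 × (1+0.055)^(−3) = 176,100.9345 × 0.851614 = 149,969.9621

€149,970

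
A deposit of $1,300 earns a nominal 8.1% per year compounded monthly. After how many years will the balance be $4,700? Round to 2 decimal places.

15.92 years

Periodic rate i = 0.081/12 = 0.00675.
n = ln(4700/1300) / ln(1+0.00675) = ln(3.61538) / 0.006727 = 191.0416 months
= 191.0416/12 years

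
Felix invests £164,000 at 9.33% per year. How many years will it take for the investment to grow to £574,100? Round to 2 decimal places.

14.05 years

(1+i)^n = 574100/164000 = 3.50061, so n = ln 3.50061 / ln 1.0933 = 14.0463 years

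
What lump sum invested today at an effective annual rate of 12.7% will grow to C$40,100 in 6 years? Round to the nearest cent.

C$19,570.45

PV = FV·(1+i)^(−n) = 40,100 × 0.488041 = 19,570.4529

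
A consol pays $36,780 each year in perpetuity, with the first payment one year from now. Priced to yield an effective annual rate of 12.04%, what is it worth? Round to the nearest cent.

$305,481.73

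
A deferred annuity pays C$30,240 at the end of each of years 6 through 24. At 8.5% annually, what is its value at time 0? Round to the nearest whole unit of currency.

PV at t=5 (ordinary 19-year annuity): 30240 × a(19|0.085) = 30240 × 9.267720 = 280,255.8594
Discount back 5 years: 280,255.8594 × (1+0.085)^(−5) = 280,255.8594 × 0.665045 = 186,382.8767

C$186,383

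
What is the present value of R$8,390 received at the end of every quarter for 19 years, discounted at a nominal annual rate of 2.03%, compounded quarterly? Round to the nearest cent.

With 4 periods per year: i = 0.005075, n = 76.
PV = 8390 × [1 − (1+0.005075)^(−76)] / 0.005075 = 8390 × 62.928459 = 527,969.7747

R$527,969.77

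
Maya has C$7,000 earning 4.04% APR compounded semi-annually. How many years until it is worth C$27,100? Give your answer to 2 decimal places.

33.84 years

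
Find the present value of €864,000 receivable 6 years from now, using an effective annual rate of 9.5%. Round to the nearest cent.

€501,220.73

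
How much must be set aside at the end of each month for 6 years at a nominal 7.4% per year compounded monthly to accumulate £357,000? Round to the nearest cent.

Periodic rate i = 0.074/12 = 0.00616667; n = 6 × 12 = 72 periods.
FV-annuity factor = 90.292945; PMT = 357000 / 90.292945 = 3,953.7973

£3,953.80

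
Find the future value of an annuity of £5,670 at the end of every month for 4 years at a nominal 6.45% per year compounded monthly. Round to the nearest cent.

With 12 periods per year: i = 0.005375, n = 48.
FV = 5670 × [(1+0.005375)^48 − 1] / 0.005375 = 5670 × 54.594394 = 309,550.2146

£309,550.21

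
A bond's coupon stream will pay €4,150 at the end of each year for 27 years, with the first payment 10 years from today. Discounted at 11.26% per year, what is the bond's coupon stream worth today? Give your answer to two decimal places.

€13,316.53

PV at t=9 (ordinary 27-year annuity): 4150 × a(27|0.1126) = 4150 × 8.382905 = 34,789.0578
PV₀ = 34,789.0578 / (1+0.1126)^9 = 34,789.0578 / 2.612471 = 13,316.5329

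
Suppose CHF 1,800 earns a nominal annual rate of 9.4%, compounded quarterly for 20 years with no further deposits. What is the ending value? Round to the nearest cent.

With 4 periods per year: i = 0.0235, n = 80.
FV = PV·(1+i)^n = 1,800 × 6.412506 = 11,542.5101

CHF 11,542.51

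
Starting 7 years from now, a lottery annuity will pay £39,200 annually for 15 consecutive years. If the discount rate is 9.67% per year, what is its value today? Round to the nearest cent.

PV at t=6 (ordinary 15-year annuity): 39200 × a(15|0.0967) = 39200 × 7.751523 = 303,859.7160
Discount back 6 years: 303,859.7160 × (1+0.0967)^(−6) = 303,859.7160 × 0.574742 = 174,640.9426

£174,640.94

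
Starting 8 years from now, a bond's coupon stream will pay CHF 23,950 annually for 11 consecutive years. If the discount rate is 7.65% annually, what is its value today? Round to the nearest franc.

PV at t=7 (ordinary 11-year annuity): 23950 × a(11|0.0765) = 23950 × 7.261788 = 173,919.8140
PV₀ = 173,919.8140 / (1+0.0765)^7 = 173,919.8140 / 1.675322 = 103,812.7805

CHF 103,813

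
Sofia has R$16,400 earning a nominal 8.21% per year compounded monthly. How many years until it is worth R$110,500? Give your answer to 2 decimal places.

23.32 years

Periodic rate i = 0.0821/12 = 0.00684167.
(1+i)^n = 110500/16400 = 6.73780, so n = ln 6.73780 / ln 1.00684 = 279.7933 months
= 279.7933/12 years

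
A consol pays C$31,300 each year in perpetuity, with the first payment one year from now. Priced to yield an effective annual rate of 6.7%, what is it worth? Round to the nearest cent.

C$467,164.18

PV = C/r = 31300/0.067 = 467,164.1791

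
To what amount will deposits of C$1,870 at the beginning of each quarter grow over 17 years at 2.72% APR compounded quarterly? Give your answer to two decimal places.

i = 0.0272/4 = 0.0068 per quarter; n = 17·4 = 68.
FV = 1870 × [(1+0.0068)^68 − 1] / 0.0068 × (1+i) = 1870 × 86.673210 = 162,078.9033
Payments are at the start of each period, so multiply by (1+i).

C$162,078.90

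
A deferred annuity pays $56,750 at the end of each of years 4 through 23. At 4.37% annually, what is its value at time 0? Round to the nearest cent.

$656,679.13

PV at t=3 (ordinary 20-year annuity): 56750 × a(20|0.0437) = 56750 × 13.155713 = 746,586.7324
Discount back 3 years: 746,586.7324 × (1+0.0437)^(−3) = 746,586.7324 × 0.879575 = 656,679.1349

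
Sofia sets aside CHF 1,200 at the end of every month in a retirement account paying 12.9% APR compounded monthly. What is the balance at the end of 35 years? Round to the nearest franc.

CHF 9,845,814

i = 0.129/12 = 0.01075 per month; n = 35·12 = 420.
FV = PMT · [(1+i)^n − 1] / i = 1200 · 8204.845054 = 9,845,814.0651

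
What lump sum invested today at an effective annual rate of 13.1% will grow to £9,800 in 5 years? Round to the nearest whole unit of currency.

£5,296

PV = FV·(1+i)^(−n) = 9,800 × 0.540365 = 5,295.5741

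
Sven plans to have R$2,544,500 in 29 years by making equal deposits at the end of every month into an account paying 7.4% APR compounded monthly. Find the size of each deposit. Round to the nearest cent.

Periodic rate i = 0.074/12 = 0.00616667; n = 29 × 12 = 348 periods.
FV-annuity factor = 1215.312407; PMT = 2.5445e+06 / 1215.312407 = 2,093.7003

R$2,093.70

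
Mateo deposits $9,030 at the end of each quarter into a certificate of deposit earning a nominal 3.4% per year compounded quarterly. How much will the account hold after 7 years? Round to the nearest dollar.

$284,109

With 4 periods per year: i = 0.0085, n = 28.
FV = PMT · [(1+i)^n − 1] / i = 9030 · 31.462795 = 284,109.0426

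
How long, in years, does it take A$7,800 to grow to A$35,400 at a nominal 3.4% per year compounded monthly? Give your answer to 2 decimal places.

Periodic rate i = 0.034/12 = 0.00283333.
n = ln(35400/7800) / ln(1+0.00283333) = ln(4.53846) / 0.002829 = 534.6106 months
= 534.6106/12 years

44.55 years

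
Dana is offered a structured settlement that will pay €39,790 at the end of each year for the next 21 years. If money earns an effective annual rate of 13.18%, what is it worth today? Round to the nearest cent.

Annuity factor a(21|0.1318) = 7.023718; PV = 39790 × 7.023718 = 279,473.7447

€279,473.74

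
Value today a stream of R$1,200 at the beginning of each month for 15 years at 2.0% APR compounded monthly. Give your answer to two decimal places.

R$186,788.46

Periodic rate i = 0.02/12 = 0.00166667; n = 15 × 12 = 180 periods.
Annuity factor a(180|0.00166667) × (1+i) = 155.657051; PV = 1200 × 155.657051 = 186,788.4613
(annuity-due: payments at period start, so ×(1+i).)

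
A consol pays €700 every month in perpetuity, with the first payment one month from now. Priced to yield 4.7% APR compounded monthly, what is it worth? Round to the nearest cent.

Periodic rate i = 0.047/12 = 0.00391667.
PV = C/r = 700/0.00391667 = 178,723.4043

€178,723.40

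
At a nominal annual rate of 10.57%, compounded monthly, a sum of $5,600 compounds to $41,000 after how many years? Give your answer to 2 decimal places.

Periodic rate i = 0.1057/12 = 0.00880833.
n = ln(41000/5600) / ln(1+0.00880833) = ln(7.32143) / 0.008770 = 227.0078 months
= 227.0078/12 years

18.92 years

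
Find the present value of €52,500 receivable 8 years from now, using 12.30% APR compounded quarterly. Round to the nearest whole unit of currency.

€19,918

Periodic rate i = 0.123/4 = 0.03075; n = 8 × 4 = 32 periods.
PV = 52,500 / (1 + 0.03075)^32 = 52,500 / 2.635767 = 19,918.3020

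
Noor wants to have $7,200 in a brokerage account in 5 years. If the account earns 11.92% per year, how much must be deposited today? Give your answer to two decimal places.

$4,100.10

PV = 7,200 / (1 + 0.1192)^5 = 7,200 / 1.756057 = 4,100.0957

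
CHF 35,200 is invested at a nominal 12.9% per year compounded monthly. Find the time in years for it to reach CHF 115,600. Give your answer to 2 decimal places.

Periodic rate i = 0.129/12 = 0.01075.
n = ln(115600/35200) / ln(1+0.01075) = ln(3.28409) / 0.010693 = 111.2065 months
= 111.2065/12 years

9.27 years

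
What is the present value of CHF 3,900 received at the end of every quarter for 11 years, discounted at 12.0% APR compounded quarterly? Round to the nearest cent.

Periodic rate i = 0.12/4 = 0.03; n = 11 × 4 = 44 periods.
PV = PMT · [1 − (1+i)^(−n)] / i = 3900 · 24.254274 = 94,591.6683

CHF 94,591.67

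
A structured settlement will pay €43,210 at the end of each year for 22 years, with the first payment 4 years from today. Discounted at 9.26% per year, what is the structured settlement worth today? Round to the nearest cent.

€306,773.17

PV at t=3 (ordinary 22-year annuity): 43210 × a(22|0.0926) = 43210 × 9.260122 = 400,129.8552
PV₀ = 400,129.8552 / (1+0.0926)^3 = 400,129.8552 / 1.304318 = 306,773.1660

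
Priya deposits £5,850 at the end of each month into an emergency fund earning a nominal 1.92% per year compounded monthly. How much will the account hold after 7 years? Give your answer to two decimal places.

£525,503.38

With 12 periods per year: i = 0.0016, n = 84.
Accumulation factor s(84|0.0016) = 89.829637; FV = 5850 × 89.829637 = 525,503.3761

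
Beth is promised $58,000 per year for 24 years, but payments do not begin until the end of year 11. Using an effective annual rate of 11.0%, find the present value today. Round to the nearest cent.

$170,524.88

Value one period before first payment (t=10): 58000 × [1 − (1+0.11)^(−24)] / 0.11 = 58000 × 8.348137 = 484,191.9215
Discount back 10 years: 484,191.9215 × (1+0.11)^(−10) = 484,191.9215 × 0.352184 = 170,524.8795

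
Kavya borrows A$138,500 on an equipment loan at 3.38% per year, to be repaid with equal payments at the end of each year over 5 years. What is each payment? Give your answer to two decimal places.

A$30,571.00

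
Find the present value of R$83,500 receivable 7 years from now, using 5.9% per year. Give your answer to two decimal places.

Discount factor = (1+0.059)^(−7) = 0.669466; PV = 83,500 × 0.669466 = 55,900.3793

R$55,900.38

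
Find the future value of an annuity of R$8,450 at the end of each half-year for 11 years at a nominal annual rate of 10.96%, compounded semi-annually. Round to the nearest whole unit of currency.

R$344,479

Periodic rate i = 0.1096/2 = 0.0548; n = 11 × 2 = 22 periods.
FV = PMT · [(1+i)^n − 1] / i = 8450 · 40.766783 = 344,479.3192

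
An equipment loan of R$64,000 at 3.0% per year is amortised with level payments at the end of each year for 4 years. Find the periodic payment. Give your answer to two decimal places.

Annuity-PV factor = 3.717098; PMT = 64000 / 3.717098 = 17,217.7309

R$17,217.73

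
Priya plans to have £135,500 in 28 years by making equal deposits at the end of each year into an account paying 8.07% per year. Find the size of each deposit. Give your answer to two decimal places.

PMT = 135500 / ( [(1+0.0807)^28 − 1] / 0.0807 ) = 135500 / 96.469022 = 1,404.5960

£1,404.60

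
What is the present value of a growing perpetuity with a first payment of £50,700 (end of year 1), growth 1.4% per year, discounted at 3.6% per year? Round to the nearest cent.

PV = PMT / (i − g) = 50700 / (0.036 − 0.014) = 50700 / 0.022000 = 2,304,545.4545

£2,304,545.45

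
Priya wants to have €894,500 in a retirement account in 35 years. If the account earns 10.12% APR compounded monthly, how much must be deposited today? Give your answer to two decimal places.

€26,288.11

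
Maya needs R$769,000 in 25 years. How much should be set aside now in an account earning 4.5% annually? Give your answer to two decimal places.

R$255,869.83

PV = FV·(1+i)^(−n) = 769,000 × 0.332731 = 255,869.8288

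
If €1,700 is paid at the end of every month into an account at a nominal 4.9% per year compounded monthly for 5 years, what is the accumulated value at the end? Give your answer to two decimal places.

€115,315.84

Periodic rate i = 0.049/12 = 0.00408333; n = 5 × 12 = 60 periods.
FV = 1700 × [(1+0.00408333)^60 − 1] / 0.00408333 = 1700 × 67.832848 = 115,315.8418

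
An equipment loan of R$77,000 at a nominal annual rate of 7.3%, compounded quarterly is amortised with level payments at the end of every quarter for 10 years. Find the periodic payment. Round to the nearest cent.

R$2,729.12

Periodic rate i = 0.073/4 = 0.01825; n = 10 × 4 = 40 periods.
PMT = 77000 / ( [1 − (1+0.01825)^(−40)] / 0.01825 ) = 77000 / 28.214190 = 2,729.1232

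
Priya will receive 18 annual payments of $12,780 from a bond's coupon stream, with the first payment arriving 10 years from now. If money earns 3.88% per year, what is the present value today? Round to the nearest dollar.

$115,984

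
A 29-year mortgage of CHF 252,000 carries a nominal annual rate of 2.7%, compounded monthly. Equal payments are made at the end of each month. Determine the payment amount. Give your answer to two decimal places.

CHF 1,045.04

With 12 periods per year: i = 0.00225, n = 348.
Annuity-PV factor = 241.139993; PMT = 252000 / 241.139993 = 1,045.0361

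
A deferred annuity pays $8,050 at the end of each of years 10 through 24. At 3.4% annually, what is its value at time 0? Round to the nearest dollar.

$69,113

Value one period before first payment (t=9): 8050 × [1 − (1+0.034)^(−15)] / 0.034 = 8050 × 11.599752 = 93,378.0018
Discount back 9 years: 93,378.0018 × (1+0.034)^(−9) = 93,378.0018 × 0.740142 = 69,112.9972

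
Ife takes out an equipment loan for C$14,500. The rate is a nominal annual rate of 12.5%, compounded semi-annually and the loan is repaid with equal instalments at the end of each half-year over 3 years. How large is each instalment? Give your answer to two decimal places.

With 2 periods per year: i = 0.0625, n = 6.
PMT = 14500 / ( [1 − (1+0.0625)^(−6)] / 0.0625 ) = 14500 / 4.878936 = 2,971.9596

C$2,971.96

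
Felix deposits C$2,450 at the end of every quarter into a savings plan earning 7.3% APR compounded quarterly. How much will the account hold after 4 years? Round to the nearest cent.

C$45,050.79

Periodic rate i = 0.073/4 = 0.01825; n = 4 × 4 = 16 periods.
Accumulation factor s(16|0.01825) = 18.388079; FV = 2450 × 18.388079 = 45,050.7932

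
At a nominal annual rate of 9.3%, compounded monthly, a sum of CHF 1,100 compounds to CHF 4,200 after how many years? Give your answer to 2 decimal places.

14.46 years

Periodic rate i = 0.093/12 = 0.00775.
(1+i)^n = 4200/1100 = 3.81818, so n = ln 3.81818 / ln 1.00775 = 173.5431 months
= 173.5431/12 years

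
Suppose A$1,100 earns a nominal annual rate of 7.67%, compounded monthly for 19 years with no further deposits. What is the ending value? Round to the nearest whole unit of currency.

Periodic rate i = 0.0767/12 = 0.00639167; n = 19 × 12 = 228 periods.
1,100 × (1+0.00639167)^228 = 1,100 × 4.274480 = 4,701.9280

A$4,702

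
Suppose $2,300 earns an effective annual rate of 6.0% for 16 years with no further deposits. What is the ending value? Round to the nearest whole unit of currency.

$5,843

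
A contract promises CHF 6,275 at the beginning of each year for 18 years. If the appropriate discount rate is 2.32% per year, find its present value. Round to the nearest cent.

CHF 93,603.44

PV = 6275 × [1 − (1+0.0232)^(−18)] / 0.0232 × (1+i) = 6275 × 14.916884 = 93,603.4448
(Beginning-of-period payments → annuity-due factor ×(1+i).)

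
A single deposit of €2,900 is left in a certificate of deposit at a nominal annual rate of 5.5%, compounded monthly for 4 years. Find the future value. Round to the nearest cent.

Periodic rate i = 0.055/12 = 0.00458333; n = 4 × 12 = 48 periods.
FV = PV·(1+i)^n = 2,900 × 1.245451 = 3,611.8067

€3,611.81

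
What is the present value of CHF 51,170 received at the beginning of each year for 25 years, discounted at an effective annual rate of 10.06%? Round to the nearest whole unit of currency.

PV = 51170 × [1 − (1+0.1006)^(−25)] / 0.1006 × (1+i) = 51170 × 9.944279 = 508,848.7452
Payments are at the start of each period, so multiply by (1+i).

CHF 508,849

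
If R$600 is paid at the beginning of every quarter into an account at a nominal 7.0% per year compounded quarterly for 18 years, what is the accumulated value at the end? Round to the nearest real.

i = 0.07/4 = 0.0175 per quarter; n = 18·4 = 72.
FV = 600 × [(1+0.0175)^72 − 1] / 0.0175 × (1+i) = 600 × 144.613490 = 86,768.0938
Payments are at the start of each period, so multiply by (1+i).

R$86,768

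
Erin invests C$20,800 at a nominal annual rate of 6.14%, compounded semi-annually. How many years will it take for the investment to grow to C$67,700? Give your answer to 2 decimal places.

Periodic rate i = 0.0614/2 = 0.0307.
n = ln(67700/20800) / ln(1+0.0307) = ln(3.25481) / 0.030238 = 39.0279 half-years
= 39.0279/2 years

19.51 years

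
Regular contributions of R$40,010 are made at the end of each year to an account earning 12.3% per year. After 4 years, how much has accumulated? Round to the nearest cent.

R$192,063.08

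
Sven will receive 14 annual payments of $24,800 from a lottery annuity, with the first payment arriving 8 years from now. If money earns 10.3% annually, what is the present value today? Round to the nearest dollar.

$90,496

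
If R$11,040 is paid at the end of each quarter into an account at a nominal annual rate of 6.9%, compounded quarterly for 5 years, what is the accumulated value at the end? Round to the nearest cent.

R$261,018.99

i = 0.069/4 = 0.01725 per quarter; n = 5·4 = 20.
FV = 11040 × [(1+0.01725)^20 − 1] / 0.01725 = 11040 × 23.643024 = 261,018.9903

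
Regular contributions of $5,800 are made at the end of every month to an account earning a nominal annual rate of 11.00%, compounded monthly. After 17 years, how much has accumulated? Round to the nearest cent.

With 12 periods per year: i = 0.00916667, n = 204.
FV = 5800 × [(1+0.00916667)^204 − 1] / 0.00916667 = 5800 × 592.719117 = 3,437,770.8794

$3,437,770.88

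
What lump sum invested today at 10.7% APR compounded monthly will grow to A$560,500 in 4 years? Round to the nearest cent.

A$366,033.97

Periodic rate i = 0.107/12 = 0.00891667; n = 4 × 12 = 48 periods.
PV = 560,500 / (1 + 0.00891667)^48 = 560,500 / 1.531279 = 366,033.9693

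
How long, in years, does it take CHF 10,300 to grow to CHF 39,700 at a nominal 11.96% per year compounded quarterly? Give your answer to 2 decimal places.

Periodic rate i = 0.1196/4 = 0.0299.
n = ln(39700/10300) / ln(1+0.0299) = ln(3.85437) / 0.029462 = 45.7953 quarters
= 45.7953/4 years

11.45 years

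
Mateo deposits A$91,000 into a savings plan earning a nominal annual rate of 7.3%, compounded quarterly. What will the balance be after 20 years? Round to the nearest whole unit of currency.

With 4 periods per year: i = 0.01825, n = 80.
FV = 91,000 × (1 + 0.01825)^80 = 386,718.4505

A$386,718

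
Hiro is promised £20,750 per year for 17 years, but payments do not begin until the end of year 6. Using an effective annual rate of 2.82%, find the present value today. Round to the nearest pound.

£241,215

PV at t=5 (ordinary 17-year annuity): 20750 × a(17|0.0282) = 20750 × 13.358987 = 277,198.9708
Discount back 5 years: 277,198.9708 × (1+0.0282)^(−5) = 277,198.9708 × 0.870186 = 241,214.6138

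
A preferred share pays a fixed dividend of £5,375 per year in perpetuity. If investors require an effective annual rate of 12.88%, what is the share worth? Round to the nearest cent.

PV = PMT / i = 5375 / 0.1288 = 41,731.3665

£41,731.37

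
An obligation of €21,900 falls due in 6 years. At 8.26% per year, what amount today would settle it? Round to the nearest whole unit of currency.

PV = 21,900 / (1 + 0.0826)^6 = 21,900 / 1.609934 = 13,603.0401

€13,603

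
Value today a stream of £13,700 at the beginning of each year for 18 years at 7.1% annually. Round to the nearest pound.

£146,535

PV = PMT · [1 − (1+i)^(−n)] / i × (1+i) = 13700 · 10.695961 = 146,534.6674
(Beginning-of-period payments → annuity-due factor ×(1+i).)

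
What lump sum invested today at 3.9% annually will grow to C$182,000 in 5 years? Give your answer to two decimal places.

Discount factor = (1+0.039)^(−5) = 0.825890; PV = 182,000 × 0.825890 = 150,311.9989

C$150,312.00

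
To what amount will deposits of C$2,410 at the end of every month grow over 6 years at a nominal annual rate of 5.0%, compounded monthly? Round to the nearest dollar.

C$201,872

Periodic rate i = 0.05/12 = 0.00416667; n = 6 × 12 = 72 periods.
Accumulation factor s(72|0.00416667) = 83.764259; FV = 2410 × 83.764259 = 201,871.8632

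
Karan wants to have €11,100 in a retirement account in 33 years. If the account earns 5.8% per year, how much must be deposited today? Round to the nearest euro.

€1,727

PV = 11,100 / (1 + 0.058)^33 = 11,100 / 6.427277 = 1,727.0143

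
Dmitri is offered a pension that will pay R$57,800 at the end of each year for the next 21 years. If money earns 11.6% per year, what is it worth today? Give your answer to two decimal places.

R$448,556.93

PV = PMT · [1 − (1+i)^(−n)] / i = 57800 · 7.760501 = 448,556.9333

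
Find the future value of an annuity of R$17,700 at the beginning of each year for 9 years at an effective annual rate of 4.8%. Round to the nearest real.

Accumulation factor s(9|0.048) × (1+i) = 11.461097; FV = 17700 × 11.461097 = 202,861.4177
(Beginning-of-period payments → annuity-due factor ×(1+i).)

R$202,861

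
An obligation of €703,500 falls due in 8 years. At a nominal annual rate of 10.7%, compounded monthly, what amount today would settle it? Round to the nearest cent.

With 12 periods per year: i = 0.00891667, n = 96.
Discount factor = (1+0.00891667)^(−96) = 0.426473; PV = 703,500 × 0.426473 = 300,023.7609

€300,023.76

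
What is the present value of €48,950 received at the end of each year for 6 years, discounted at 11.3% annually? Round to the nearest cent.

€205,307.39

Annuity factor a(6|0.113) = 4.194226; PV = 48950 × 4.194226 = 205,307.3855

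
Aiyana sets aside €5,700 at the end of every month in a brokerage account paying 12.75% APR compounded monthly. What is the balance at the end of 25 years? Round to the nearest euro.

€12,244,302

i = 0.1275/12 = 0.010625 per month; n = 25·12 = 300.
FV = 5700 × [(1+0.010625)^300 − 1] / 0.010625 = 5700 × 2148.123079 = 12,244,301.5497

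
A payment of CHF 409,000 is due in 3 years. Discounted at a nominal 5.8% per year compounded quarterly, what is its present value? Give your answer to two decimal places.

CHF 344,111.11

With 4 periods per year: i = 0.0145, n = 12.
PV = 409,000 / (1 + 0.0145)^12 = 409,000 / 1.188570 = 344,111.1077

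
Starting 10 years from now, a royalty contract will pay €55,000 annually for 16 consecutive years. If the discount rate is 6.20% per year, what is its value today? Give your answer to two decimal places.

€319,060.62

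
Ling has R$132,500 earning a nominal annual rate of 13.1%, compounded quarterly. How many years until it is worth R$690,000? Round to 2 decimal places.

12.80 years

Periodic rate i = 0.131/4 = 0.03275.
(1+i)^n = 690000/132500 = 5.20755, so n = ln 5.20755 / ln 1.03275 = 51.2056 quarters
= 51.2056/4 years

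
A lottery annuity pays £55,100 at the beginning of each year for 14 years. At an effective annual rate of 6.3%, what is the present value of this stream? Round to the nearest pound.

£534,447

PV = 55100 × [1 − (1+0.063)^(−14)] / 0.063 × (1+i) = 55100 × 9.699583 = 534,447.0478
(Beginning-of-period payments → annuity-due factor ×(1+i).)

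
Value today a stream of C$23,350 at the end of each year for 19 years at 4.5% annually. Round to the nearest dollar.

C$294,053

PV = 23350 × [1 − (1+0.045)^(−19)] / 0.045 = 23350 × 12.593294 = 294,053.4054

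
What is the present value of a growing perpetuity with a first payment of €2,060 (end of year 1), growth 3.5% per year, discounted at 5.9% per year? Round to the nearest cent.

€85,833.33

PV = PMT / (i − g) = 2060 / (0.059 − 0.035) = 2060 / 0.024000 = 85,833.3333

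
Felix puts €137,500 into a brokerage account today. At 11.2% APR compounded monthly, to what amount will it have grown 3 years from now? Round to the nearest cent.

i = 0.112/12 = 0.00933333 per month; n = 3·12 = 36.
FV = 137,500 × (1 + 0.00933333)^36 = 192,109.5161

€192,109.52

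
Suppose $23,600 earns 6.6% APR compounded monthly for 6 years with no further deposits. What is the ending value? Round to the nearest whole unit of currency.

i = 0.066/12 = 0.0055 per month; n = 6·12 = 72.
23,600 × (1+0.0055)^72 = 23,600 × 1.484258 = 35,028.4885

$35,028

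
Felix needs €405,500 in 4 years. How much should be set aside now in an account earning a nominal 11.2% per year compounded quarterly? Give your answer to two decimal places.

€260,675.99

i = 0.112/4 = 0.028 per quarter; n = 4·4 = 16.
Discount factor = (1+0.028)^(−16) = 0.642851; PV = 405,500 × 0.642851 = 260,675.9854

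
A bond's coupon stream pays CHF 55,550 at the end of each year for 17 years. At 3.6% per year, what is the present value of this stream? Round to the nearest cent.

PV = 55550 × [1 − (1+0.036)^(−17)] / 0.036 = 55550 × 12.551924 = 697,259.3732

CHF 697,259.37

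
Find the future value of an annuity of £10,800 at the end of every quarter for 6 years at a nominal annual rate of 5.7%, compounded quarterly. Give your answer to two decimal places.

Periodic rate i = 0.057/4 = 0.01425; n = 6 × 4 = 24 periods.
Accumulation factor s(24|0.01425) = 28.376581; FV = 10800 × 28.376581 = 306,467.0751

£306,467.08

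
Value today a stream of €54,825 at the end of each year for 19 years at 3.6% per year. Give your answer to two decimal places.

PV = 54825 × [1 − (1+0.036)^(−19)] / 0.036 = 54825 × 13.591706 = 745,165.2930

€745,165.29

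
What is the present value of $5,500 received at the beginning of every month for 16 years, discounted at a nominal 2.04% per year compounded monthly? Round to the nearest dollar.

With 12 periods per year: i = 0.0017, n = 192.
PV = 5500 × [1 − (1+0.0017)^(−192)] / 0.0017 × (1+i) = 5500 × 163.974459 = 901,859.5241
(annuity-due: payments at period start, so ×(1+i).)

$901,860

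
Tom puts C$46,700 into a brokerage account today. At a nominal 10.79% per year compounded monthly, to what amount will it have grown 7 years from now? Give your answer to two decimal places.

C$99,054.35

i = 0.1079/12 = 0.00899167 per month; n = 7·12 = 84.
46,700 × (1+0.00899167)^84 = 46,700 × 2.121078 = 99,054.3492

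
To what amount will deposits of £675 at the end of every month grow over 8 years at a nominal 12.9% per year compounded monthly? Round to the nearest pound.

£112,474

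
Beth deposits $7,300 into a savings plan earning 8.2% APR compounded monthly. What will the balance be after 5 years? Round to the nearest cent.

$10,984.44

Periodic rate i = 0.082/12 = 0.00683333; n = 5 × 12 = 60 periods.
FV = 7,300 × (1 + 0.00683333)^60 = 10,984.4415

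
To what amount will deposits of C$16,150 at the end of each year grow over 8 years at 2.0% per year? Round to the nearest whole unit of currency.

FV = 16150 × [(1+0.02)^8 − 1] / 0.02 = 16150 × 8.582969 = 138,614.9502

C$138,615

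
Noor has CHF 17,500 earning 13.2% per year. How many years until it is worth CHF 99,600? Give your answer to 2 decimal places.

n = ln(99600/17500) / ln(1+0.132) = ln(5.69143) / 0.123986 = 14.0255 years

14.03 years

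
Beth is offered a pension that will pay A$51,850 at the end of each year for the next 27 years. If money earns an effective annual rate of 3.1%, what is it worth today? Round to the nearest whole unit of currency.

A$939,076

Annuity factor a(27|0.031) = 18.111391; PV = 51850 × 18.111391 = 939,075.6019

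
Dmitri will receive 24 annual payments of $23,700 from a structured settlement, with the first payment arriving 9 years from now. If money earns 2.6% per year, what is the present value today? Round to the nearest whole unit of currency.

Value one period before first payment (t=8): 23700 × [1 − (1+0.026)^(−24)] / 0.026 = 23700 × 17.688980 = 419,228.8220
Discount back 8 years: 419,228.8220 × (1+0.026)^(−8) = 419,228.8220 × 0.814369 = 341,406.8626

$341,407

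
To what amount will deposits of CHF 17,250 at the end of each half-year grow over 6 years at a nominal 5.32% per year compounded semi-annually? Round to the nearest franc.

With 2 periods per year: i = 0.0266, n = 12.
Accumulation factor s(12|0.0266) = 13.920989; FV = 17250 × 13.920989 = 240,137.0558

CHF 240,137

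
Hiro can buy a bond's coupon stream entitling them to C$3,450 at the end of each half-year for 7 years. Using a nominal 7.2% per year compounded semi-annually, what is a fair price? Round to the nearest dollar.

C$37,424

Periodic rate i = 0.072/2 = 0.036; n = 7 × 2 = 14 periods.
Annuity factor a(14|0.036) = 10.847623; PV = 3450 × 10.847623 = 37,424.3000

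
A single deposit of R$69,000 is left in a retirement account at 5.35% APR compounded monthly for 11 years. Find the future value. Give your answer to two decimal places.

R$124,126.17

Periodic rate i = 0.0535/12 = 0.00445833; n = 11 × 12 = 132 periods.
FV = PV·(1+i)^n = 69,000 × 1.798930 = 124,126.1673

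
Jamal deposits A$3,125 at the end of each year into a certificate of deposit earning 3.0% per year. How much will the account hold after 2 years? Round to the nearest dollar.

FV = 3125 × [(1+0.03)^2 − 1] / 0.03 = 3125 × 2.030000 = 6,343.7500

A$6,344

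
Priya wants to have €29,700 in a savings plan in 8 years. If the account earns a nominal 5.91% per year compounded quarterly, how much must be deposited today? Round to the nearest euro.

€18,575

Periodic rate i = 0.0591/4 = 0.014775; n = 8 × 4 = 32 periods.
PV = FV·(1+i)^(−n) = 29,700 × 0.625414 = 18,574.8001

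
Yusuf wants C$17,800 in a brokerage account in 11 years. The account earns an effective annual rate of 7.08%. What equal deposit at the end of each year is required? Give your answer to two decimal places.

FV-annuity factor = 15.850674; PMT = 17800 / 15.850674 = 1,122.9806

C$1,122.98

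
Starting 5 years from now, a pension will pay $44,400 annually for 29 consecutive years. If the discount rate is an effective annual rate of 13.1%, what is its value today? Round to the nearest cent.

$201,306.33

Value one period before first payment (t=4): 44400 × [1 − (1+0.131)^(−29)] / 0.131 = 44400 × 7.418650 = 329,388.0514
PV₀ = 329,388.0514 / (1+0.131)^4 = 329,388.0514 / 1.636253 = 201,306.3254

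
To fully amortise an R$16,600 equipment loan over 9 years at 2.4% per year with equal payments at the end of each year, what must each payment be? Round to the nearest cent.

R$2,072.77

Annuity-PV factor = 8.008601; PMT = 16600 / 8.008601 = 2,072.7714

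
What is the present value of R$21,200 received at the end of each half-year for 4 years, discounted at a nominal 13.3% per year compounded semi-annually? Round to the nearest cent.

i = 0.133/2 = 0.0665 per half-year; n = 4·2 = 8.
PV = PMT · [1 − (1+i)^(−n)] / i = 21200 · 6.053144 = 128,326.6611

R$128,326.66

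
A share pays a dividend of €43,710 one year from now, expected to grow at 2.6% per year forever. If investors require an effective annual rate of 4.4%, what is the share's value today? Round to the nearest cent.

PV = D₁/(r − g) = 43710/(0.044 − 0.026) = 2,428,333.3333

€2,428,333.33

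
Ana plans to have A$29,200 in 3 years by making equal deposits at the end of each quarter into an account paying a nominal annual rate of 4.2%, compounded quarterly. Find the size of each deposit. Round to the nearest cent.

Periodic rate i = 0.042/4 = 0.0105; n = 3 × 4 = 12 periods.
FV-annuity factor = 12.717838; PMT = 29200 / 12.717838 = 2,295.9878

A$2,295.99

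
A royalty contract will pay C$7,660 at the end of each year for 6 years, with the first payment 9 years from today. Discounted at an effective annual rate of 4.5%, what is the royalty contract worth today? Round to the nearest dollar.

Value one period before first payment (t=8): 7660 × [1 − (1+0.045)^(−6)] / 0.045 = 7660 × 5.157872 = 39,509.3032
Discount back 8 years: 39,509.3032 × (1+0.045)^(−8) = 39,509.3032 × 0.703185 = 27,782.3544

C$27,782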